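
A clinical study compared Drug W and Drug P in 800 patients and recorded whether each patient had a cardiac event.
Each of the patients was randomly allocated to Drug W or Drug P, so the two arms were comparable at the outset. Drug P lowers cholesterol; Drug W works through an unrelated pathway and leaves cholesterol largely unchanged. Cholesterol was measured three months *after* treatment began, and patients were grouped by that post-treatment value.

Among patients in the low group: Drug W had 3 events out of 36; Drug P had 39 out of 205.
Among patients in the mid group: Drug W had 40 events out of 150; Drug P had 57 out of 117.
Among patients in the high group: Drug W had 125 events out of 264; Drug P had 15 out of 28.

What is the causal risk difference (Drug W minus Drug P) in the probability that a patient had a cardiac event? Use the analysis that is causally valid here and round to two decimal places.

The stratified and pooled comparisons disagree (Drug W wins within each cholesterol; Drug P wins overall), so the answer turns on the causal role of cholesterol.
The distribution of cholesterol is itself part of what the drug does — it is an intermediate outcome. Holding it fixed would remove that part of the effect; the total effect is the pooled difference.
The causal difference is the pooled difference: 0.373 − 0.317 = +0.056.

+0.06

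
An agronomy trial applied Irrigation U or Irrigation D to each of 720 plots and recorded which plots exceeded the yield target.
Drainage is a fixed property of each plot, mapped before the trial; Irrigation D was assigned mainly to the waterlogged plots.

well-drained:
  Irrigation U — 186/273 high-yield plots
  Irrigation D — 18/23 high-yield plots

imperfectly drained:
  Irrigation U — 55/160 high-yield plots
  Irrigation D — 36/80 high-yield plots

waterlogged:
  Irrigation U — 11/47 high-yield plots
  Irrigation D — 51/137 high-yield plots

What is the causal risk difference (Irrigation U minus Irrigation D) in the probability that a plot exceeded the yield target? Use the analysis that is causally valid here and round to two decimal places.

Irrigation D is higher inside every field drainage stratum but Irrigation U is higher in aggregate. Whether to stratify depends on how field drainage relates to the irrigation.
Nothing the irrigation does changes field drainage; the imbalance is an allocation artefact. With field drainage also predicting the outcome, the pooled figure is confounded, and the within-stratum comparison is the causal one.
Adjusting over the population distribution of field drainage: 0.411·(0.681−0.783) + 0.333·(0.344−0.450) + 0.256·(0.234−0.372) = -0.112.

-0.11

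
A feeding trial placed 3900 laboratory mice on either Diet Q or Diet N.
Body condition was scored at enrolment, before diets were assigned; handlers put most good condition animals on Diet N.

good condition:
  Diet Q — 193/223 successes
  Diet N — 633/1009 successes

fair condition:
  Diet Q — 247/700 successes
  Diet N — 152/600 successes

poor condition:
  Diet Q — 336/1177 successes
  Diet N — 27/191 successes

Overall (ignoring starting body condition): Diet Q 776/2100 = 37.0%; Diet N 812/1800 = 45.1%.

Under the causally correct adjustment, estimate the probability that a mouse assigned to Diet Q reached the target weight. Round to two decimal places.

0.49

The stratified and pooled comparisons disagree (Diet Q wins within each starting body condition; Diet N wins overall), so the answer turns on the causal role of starting body condition.
The imbalance in starting body condition arose from how laboratory mice were allocated, not from anything the diet did; and starting body condition independently affects the outcome. The pooled gap is confounded — condition on starting body condition.
Standardising Diet Q to the population starting body condition mix: 0.316·193/223 + 0.333·247/700 + 0.351·336/1177 = 0.491.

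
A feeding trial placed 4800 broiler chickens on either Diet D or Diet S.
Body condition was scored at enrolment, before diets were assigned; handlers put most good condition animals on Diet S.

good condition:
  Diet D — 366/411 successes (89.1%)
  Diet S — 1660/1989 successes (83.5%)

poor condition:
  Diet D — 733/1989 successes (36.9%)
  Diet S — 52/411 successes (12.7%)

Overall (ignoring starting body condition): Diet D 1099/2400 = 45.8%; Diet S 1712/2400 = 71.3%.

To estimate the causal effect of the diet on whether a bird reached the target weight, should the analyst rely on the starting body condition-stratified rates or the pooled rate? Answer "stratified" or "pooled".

Diet D is higher inside every starting body condition stratum but Diet S is higher in aggregate. Whether to stratify depends on how starting body condition relates to the diet.
The imbalance in starting body condition arose from how broiler chickens were allocated, not from anything the diet did; and starting body condition independently affects the outcome. The pooled gap is confounded — condition on starting body condition.
Within each level — good condition: 89.1% vs 83.5%; poor condition: 36.9% vs 12.7% — Diet D is higher every time.

stratified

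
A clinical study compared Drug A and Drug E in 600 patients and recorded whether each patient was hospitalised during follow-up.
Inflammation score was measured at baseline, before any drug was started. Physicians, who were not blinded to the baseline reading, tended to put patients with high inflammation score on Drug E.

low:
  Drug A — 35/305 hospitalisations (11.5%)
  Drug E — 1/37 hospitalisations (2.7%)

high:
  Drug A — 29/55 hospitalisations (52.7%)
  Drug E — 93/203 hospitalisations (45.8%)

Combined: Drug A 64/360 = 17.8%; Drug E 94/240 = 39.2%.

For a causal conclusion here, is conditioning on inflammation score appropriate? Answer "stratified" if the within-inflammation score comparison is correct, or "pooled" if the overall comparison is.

The stratified and pooled comparisons disagree (Drug E wins within each inflammation score; Drug A wins overall), so the answer turns on the causal role of inflammation score.
Nothing the drug does changes inflammation score; the imbalance is an allocation artefact. With inflammation score also predicting the outcome, the pooled figure is confounded, and the within-stratum comparison is the causal one.
Within each level — low: 11.5% vs 2.7%; high: 52.7% vs 45.8% — Drug E is lower every time.

stratified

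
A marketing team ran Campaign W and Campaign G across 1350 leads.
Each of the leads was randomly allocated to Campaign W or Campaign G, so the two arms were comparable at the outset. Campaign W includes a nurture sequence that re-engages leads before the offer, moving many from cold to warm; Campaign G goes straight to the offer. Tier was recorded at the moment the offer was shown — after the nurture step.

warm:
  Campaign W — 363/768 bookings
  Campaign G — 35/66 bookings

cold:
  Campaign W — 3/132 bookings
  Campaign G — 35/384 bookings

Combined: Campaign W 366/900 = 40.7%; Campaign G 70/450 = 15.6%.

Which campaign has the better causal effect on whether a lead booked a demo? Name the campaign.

Stratifying would compare campaigns among leads the campaigns themselves sorted into engagement tier groups — a form of selection on an intermediate. The unconditioned pooled rates give the total causal effect.
Pooled: Campaign W 40.7% vs Campaign G 15.6%; Campaign W is higher overall.

Campaign W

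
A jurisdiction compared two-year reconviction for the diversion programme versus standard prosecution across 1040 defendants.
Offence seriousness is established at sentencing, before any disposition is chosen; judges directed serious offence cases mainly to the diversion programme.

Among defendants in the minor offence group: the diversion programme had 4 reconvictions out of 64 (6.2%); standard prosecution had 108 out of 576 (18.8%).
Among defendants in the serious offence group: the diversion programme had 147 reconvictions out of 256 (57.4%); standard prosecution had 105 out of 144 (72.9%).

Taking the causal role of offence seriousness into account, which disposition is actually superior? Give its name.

the diversion programme

The offence seriousness-specific comparison favours the diversion programme throughout, but the pooled figures favour standard prosecution. The question is whether to condition on offence seriousness.
Here offence seriousness is a common cause — it drives both which disposition a case falls under and the outcome. The crude comparison mixes populations; the stratum-specific rates are the causally relevant ones.
Within each level — minor offence: 6.2% vs 18.8%; serious offence: 57.4% vs 72.9% — the diversion programme is lower every time.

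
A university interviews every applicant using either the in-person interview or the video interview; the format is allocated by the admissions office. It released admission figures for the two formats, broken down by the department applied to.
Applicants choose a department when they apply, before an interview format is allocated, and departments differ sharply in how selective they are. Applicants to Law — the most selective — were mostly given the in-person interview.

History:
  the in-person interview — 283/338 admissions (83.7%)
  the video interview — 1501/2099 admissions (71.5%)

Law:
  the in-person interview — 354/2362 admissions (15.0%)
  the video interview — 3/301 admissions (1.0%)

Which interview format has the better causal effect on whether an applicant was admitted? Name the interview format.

the in-person interview

Department differs across interview formats for reasons unrelated to any effect of the interview format itself, and it separately predicts the outcome — a classic confounder. We must compare within department levels.
Within each level — History: 83.7% vs 71.5%; Law: 15.0% vs 1.0% — the in-person interview is higher every time.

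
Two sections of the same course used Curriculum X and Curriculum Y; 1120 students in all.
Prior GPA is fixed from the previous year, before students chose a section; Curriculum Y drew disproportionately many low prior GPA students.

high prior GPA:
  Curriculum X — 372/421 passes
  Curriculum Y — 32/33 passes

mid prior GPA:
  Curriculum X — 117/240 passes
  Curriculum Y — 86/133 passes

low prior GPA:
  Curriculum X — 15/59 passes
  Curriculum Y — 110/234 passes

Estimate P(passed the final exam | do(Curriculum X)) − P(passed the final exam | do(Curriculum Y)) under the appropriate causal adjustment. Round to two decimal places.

Nothing the teaching method does changes prior GPA band; the imbalance is an allocation artefact. With prior GPA band also predicting the outcome, the pooled figure is confounded, and the within-stratum comparison is the causal one.
Adjusting over the population distribution of prior GPA band: 0.405·(0.884−0.970) + 0.333·(0.487−0.647) + 0.262·(0.254−0.470) = -0.144.

-0.14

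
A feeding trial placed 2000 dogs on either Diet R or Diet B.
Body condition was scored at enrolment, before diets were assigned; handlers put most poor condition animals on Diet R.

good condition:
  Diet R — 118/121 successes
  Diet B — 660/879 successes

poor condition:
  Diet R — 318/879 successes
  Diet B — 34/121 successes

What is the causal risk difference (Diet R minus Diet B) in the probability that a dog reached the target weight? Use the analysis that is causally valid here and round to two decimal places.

Diet R is higher inside every starting body condition stratum but Diet B is higher in aggregate. Whether to stratify depends on how starting body condition relates to the diet.
Starting body condition is set before the diet has any effect — it is not caused by the diet — and it independently drives the outcome. That makes it a confounder, so the causal comparison is within starting body condition levels.
Adjusting over the population distribution of starting body condition: 0.500·(0.975−0.751) + 0.500·(0.362−0.281) = +0.153.

+0.15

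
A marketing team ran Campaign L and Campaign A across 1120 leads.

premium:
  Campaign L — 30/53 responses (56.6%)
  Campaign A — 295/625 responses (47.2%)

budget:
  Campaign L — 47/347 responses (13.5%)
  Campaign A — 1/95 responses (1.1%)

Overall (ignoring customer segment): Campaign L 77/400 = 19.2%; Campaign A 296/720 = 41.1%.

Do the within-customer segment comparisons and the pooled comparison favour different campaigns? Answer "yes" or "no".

Within each customer segment level (premium 56.6% vs 47.2%; budget 13.5% vs 1.1%), Campaign L has the higher rate every time. Pooled: 19.2% vs 41.1% — Campaign A has the higher rate overall. The two comparisons disagree.

yes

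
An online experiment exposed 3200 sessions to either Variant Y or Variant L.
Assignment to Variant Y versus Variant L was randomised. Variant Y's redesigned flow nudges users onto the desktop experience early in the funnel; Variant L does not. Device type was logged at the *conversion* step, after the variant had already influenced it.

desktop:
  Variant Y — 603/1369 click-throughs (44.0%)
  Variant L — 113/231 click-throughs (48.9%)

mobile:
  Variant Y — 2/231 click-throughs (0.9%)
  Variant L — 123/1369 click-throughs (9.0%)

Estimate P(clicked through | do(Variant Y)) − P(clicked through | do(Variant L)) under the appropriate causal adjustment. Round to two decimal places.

Within every device type level Variant L has the higher rate, yet pooled Variant Y does — Simpson's reversal.
Device type here is a post-treatment variable shaped by the variant; conditioning on it would introduce bias rather than remove it. The overall comparison is the causal one.
The causal difference is the pooled difference: 0.378 − 0.147 = +0.231.

+0.23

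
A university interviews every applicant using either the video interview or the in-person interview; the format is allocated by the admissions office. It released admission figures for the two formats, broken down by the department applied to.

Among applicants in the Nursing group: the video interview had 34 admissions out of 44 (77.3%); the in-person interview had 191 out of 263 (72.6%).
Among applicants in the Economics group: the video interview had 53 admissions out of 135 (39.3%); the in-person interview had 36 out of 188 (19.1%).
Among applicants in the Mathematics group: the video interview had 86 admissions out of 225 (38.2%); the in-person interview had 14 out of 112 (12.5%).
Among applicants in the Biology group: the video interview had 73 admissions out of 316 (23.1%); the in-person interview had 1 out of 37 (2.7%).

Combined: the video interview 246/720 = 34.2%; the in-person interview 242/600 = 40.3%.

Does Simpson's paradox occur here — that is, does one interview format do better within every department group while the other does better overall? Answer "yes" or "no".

Within each department level (Nursing 77.3% vs 72.6%; Economics 39.3% vs 19.1%; Mathematics 38.2% vs 12.5%; Biology 23.1% vs 2.7%), the video interview has the higher rate every time. Pooled: 34.2% vs 40.3% — the in-person interview has the higher rate overall. The two comparisons disagree.

yes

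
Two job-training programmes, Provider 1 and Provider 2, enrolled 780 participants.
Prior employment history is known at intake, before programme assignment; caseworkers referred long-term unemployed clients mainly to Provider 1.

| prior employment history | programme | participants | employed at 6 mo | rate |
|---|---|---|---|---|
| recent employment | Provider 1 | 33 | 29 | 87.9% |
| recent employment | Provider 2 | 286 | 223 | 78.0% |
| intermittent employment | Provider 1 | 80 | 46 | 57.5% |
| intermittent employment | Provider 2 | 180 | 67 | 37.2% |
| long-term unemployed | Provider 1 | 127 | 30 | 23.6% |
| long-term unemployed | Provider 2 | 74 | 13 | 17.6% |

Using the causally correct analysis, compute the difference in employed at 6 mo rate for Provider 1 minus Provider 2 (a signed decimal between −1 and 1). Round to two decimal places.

The stratified and pooled comparisons disagree (Provider 1 wins within each prior employment history; Provider 2 wins overall), so the answer turns on the causal role of prior employment history.
Nothing the programme does changes prior employment history; the imbalance is an allocation artefact. With prior employment history also predicting the outcome, the pooled figure is confounded, and the within-stratum comparison is the causal one.
Adjusting over the population distribution of prior employment history: 0.409·(0.879−0.780) + 0.333·(0.575−0.372) + 0.258·(0.236−0.176) = +0.124.

+0.12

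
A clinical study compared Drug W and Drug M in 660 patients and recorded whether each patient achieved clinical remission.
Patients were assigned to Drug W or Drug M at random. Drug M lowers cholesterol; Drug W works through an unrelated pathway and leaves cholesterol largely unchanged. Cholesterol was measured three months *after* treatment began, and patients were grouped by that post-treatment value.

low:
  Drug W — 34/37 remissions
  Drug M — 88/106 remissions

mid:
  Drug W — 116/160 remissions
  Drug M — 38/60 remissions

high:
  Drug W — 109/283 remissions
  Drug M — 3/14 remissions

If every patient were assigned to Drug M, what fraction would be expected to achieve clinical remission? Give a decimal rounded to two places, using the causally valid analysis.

Stratifying would compare drugs among patients the drugs themselves sorted into cholesterol groups — a form of selection on an intermediate. The unconditioned pooled rates give the total causal effect.
So P(outcome | do(Drug M)) is just the pooled rate for Drug M: 129/180 = 0.717.

0.72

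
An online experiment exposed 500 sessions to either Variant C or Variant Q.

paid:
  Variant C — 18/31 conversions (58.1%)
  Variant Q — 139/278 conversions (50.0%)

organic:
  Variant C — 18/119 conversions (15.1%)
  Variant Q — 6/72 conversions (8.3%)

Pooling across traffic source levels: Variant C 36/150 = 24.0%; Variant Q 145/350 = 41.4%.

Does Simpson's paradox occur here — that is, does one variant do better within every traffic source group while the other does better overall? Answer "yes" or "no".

Within each traffic source level (paid 58.1% vs 50.0%; organic 15.1% vs 8.3%), Variant C has the higher rate every time. Pooled: 24.0% vs 41.4% — Variant Q has the higher rate overall. The two comparisons disagree.

yes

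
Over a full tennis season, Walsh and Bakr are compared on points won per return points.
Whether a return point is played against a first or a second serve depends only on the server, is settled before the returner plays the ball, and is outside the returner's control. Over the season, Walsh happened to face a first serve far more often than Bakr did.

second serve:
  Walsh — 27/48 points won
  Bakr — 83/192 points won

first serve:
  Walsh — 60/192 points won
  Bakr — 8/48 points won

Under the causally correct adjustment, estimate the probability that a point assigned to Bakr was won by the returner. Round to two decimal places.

Within every serve type level Walsh has the higher rate, yet pooled Bakr does — Simpson's reversal.
Serve type satisfies the back-door criterion: it is not a descendant of the player, and it blocks the spurious path from player to outcome. Adjusting for it (i.e., using the within-serve type rates) gives the causal effect.
Standardising Bakr to the population serve type mix: 0.500·83/192 + 0.500·8/48 = 0.299.

0.30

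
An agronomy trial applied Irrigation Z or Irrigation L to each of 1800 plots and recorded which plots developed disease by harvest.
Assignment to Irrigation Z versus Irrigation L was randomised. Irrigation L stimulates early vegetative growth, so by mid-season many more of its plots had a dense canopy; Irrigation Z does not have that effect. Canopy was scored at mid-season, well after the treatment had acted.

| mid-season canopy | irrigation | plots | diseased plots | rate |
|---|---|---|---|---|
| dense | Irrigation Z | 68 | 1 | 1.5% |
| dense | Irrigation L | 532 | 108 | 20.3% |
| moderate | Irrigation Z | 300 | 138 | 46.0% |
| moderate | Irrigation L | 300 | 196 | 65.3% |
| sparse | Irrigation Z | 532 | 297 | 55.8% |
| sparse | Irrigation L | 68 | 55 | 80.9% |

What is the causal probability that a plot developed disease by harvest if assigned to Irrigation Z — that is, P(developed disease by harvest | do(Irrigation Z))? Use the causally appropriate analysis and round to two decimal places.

0.48

Within every mid-season canopy level Irrigation Z has the lower rate, yet pooled Irrigation L does — Simpson's reversal.
Because the irrigation influences mid-season canopy, mid-season canopy is a post-treatment mediator, not a confounder. Stratifying on it would bias the estimate; the causal effect is the crude pooled difference.
So P(outcome | do(Irrigation Z)) is just the pooled rate for Irrigation Z: 436/900 = 0.484.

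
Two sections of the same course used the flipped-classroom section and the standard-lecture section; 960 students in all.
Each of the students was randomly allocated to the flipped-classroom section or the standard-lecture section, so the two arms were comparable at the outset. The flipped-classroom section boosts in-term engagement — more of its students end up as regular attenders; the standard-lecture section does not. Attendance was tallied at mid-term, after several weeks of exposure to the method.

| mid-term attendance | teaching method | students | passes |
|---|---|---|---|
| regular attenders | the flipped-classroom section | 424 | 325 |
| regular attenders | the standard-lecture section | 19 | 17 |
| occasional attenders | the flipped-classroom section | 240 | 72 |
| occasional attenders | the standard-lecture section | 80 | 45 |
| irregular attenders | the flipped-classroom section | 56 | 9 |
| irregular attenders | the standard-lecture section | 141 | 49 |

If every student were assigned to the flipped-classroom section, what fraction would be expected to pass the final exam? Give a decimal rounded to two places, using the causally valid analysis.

0.56

Mid-term attendance here is a post-treatment variable shaped by the teaching method; conditioning on it would introduce bias rather than remove it. The overall comparison is the causal one.
So P(outcome | do(the flipped-classroom section)) is just the pooled rate for the flipped-classroom section: 406/720 = 0.564.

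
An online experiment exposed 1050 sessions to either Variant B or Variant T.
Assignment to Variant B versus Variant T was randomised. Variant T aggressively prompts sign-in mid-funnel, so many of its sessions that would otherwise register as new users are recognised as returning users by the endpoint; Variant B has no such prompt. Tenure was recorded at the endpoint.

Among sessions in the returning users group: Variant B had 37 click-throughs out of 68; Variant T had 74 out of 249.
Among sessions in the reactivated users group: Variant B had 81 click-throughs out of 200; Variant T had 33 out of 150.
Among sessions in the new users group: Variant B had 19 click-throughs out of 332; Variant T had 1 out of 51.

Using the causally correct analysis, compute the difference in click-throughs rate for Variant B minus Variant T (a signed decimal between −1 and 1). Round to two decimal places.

-0.01

Variant B is higher inside every user tenure stratum but Variant T is higher in aggregate. Whether to stratify depends on how user tenure relates to the variant.
User tenure is downstream of the variant. One should not condition on a consequence of treatment, so the overall rates are the right comparison.
The causal difference is the pooled difference: 0.228 − 0.240 = -0.012.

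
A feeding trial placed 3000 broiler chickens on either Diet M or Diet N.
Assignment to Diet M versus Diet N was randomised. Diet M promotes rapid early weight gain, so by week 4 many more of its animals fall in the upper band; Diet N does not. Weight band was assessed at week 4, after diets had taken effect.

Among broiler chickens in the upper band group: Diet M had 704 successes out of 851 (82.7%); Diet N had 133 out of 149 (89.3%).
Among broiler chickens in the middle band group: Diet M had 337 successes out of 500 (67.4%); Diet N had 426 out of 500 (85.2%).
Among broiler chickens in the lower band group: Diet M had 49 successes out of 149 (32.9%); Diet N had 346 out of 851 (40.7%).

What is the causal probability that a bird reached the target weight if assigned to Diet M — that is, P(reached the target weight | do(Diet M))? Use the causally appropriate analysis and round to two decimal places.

0.73

Week-4 weight band here is a post-treatment variable shaped by the diet; conditioning on it would introduce bias rather than remove it. The overall comparison is the causal one.
So P(outcome | do(Diet M)) is just the pooled rate for Diet M: 1090/1500 = 0.727.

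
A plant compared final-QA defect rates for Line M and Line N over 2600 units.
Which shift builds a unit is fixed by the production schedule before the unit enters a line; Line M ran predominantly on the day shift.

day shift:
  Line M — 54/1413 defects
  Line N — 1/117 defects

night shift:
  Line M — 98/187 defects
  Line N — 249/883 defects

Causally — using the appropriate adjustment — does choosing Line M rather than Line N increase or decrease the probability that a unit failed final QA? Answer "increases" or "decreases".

increases

The imbalance in shift arose from how units were allocated, not from anything the line did; and shift independently affects the outcome. The pooled gap is confounded — condition on shift.
Within each level — day shift: 3.8% vs 0.9%; night shift: 52.4% vs 28.2% — Line N is lower every time.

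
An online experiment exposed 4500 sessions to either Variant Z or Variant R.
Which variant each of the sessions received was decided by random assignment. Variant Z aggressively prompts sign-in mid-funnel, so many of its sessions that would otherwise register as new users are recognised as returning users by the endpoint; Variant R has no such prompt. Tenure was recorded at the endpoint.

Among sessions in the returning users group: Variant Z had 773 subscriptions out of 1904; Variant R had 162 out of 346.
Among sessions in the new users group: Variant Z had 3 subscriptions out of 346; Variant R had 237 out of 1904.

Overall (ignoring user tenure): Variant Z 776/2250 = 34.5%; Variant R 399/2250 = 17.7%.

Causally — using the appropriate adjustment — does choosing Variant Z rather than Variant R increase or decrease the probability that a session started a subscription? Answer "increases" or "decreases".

increases

The stratified and pooled comparisons disagree (Variant R wins within each user tenure; Variant Z wins overall), so the answer turns on the causal role of user tenure.
User tenure lies on the pathway variant → user tenure → outcome, so adjusting for it blocks the indirect effect. For the total causal effect of variant, use the unadjusted pooled rates.
Pooled: Variant Z 34.5% vs Variant R 17.7%; Variant Z is higher overall.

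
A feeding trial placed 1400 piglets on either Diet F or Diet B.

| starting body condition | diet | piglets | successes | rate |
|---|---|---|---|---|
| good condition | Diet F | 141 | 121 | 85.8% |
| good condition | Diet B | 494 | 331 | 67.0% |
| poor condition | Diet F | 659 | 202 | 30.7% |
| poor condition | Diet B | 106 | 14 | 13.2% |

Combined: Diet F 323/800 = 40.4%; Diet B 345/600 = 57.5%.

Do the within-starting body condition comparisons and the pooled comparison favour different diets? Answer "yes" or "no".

Within each starting body condition level (good condition 85.8% vs 67.0%; poor condition 30.7% vs 13.2%), Diet F has the higher rate every time. Pooled: 40.4% vs 57.5% — Diet B has the higher rate overall. The two comparisons disagree.

yes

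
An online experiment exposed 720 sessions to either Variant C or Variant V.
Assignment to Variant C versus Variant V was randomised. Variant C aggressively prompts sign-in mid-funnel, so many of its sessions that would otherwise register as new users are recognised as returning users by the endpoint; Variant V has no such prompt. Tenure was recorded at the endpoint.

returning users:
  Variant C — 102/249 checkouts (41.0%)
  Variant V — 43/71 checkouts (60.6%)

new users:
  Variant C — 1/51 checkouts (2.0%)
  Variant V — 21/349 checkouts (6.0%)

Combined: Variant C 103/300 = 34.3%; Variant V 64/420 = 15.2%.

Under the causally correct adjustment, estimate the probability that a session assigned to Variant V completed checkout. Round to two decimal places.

Within every user tenure level Variant V has the higher rate, yet pooled Variant C does — Simpson's reversal.
User tenure lies on the pathway variant → user tenure → outcome, so adjusting for it blocks the indirect effect. For the total causal effect of variant, use the unadjusted pooled rates.
So P(outcome | do(Variant V)) is just the pooled rate for Variant V: 64/420 = 0.152.

0.15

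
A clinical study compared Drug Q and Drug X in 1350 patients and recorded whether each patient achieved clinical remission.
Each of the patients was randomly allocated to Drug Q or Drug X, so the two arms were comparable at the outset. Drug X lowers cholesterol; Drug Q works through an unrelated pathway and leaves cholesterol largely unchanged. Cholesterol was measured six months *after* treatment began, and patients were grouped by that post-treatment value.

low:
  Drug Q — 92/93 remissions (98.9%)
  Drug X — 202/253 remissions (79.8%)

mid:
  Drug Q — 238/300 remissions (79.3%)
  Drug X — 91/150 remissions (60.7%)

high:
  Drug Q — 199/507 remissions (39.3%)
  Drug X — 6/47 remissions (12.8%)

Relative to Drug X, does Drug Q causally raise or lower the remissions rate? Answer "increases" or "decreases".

The distribution of cholesterol is itself part of what the drug does — it is an intermediate outcome. Holding it fixed would remove that part of the effect; the total effect is the pooled difference.
Pooled: Drug Q 58.8% vs Drug X 66.4%; Drug X is higher overall.

decreases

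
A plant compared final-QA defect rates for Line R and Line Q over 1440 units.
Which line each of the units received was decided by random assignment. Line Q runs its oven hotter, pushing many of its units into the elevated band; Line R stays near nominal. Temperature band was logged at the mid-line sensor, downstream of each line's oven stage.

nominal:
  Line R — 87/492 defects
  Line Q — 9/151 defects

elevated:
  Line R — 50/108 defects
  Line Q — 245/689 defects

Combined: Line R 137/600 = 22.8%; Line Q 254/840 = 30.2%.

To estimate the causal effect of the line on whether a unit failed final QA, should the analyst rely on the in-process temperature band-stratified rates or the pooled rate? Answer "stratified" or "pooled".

pooled

The distribution of in-process temperature band is itself part of what the line does — it is an intermediate outcome. Holding it fixed would remove that part of the effect; the total effect is the pooled difference.
Pooled: Line R 22.8% vs Line Q 30.2%; Line R is lower overall.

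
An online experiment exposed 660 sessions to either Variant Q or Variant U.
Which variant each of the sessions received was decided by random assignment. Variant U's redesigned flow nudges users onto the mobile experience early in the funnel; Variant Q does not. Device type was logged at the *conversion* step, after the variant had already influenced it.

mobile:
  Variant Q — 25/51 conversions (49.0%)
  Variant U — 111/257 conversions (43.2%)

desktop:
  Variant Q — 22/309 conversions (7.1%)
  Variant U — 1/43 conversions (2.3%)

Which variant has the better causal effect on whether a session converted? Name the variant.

Variant U

The stratified and pooled comparisons disagree (Variant Q wins within each device type; Variant U wins overall), so the answer turns on the causal role of device type.
Because the variant influences device type, device type is a post-treatment mediator, not a confounder. Stratifying on it would bias the estimate; the causal effect is the crude pooled difference.
Pooled: Variant Q 13.1% vs Variant U 37.3%; Variant U is higher overall.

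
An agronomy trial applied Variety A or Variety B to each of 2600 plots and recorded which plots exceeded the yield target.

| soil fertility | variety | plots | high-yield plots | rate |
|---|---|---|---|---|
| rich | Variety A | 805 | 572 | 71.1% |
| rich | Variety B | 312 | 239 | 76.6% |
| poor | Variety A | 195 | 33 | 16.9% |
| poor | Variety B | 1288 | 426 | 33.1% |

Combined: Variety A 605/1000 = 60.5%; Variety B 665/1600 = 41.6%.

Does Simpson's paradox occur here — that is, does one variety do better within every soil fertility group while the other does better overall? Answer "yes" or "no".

Within each soil fertility level (rich 71.1% vs 76.6%; poor 16.9% vs 33.1%), Variety B has the higher rate every time. Pooled: 60.5% vs 41.6% — Variety A has the higher rate overall. The two comparisons disagree.

yes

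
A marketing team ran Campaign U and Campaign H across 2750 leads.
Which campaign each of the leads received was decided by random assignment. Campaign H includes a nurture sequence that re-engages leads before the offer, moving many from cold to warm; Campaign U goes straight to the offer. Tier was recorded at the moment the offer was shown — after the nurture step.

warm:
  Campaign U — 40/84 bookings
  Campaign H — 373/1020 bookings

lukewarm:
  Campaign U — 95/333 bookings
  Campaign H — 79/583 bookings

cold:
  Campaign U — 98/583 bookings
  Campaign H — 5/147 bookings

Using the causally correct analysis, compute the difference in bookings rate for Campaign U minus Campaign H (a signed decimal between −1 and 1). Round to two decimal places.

The distribution of engagement tier is itself part of what the campaign does — it is an intermediate outcome. Holding it fixed would remove that part of the effect; the total effect is the pooled difference.
The causal difference is the pooled difference: 0.233 − 0.261 = -0.028.

-0.03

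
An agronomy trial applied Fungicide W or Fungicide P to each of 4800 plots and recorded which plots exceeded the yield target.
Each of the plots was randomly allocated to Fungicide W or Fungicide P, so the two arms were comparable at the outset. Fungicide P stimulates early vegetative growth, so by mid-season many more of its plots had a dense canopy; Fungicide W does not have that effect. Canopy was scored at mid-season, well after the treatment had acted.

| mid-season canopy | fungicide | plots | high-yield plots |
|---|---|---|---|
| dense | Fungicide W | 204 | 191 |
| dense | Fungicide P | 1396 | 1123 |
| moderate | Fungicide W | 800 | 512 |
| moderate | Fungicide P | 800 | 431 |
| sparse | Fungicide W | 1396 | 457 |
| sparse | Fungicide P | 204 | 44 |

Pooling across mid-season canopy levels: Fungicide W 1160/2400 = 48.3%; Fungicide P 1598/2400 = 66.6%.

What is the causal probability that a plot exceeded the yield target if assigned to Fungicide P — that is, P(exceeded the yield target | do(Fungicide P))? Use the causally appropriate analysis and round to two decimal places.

0.67

Mid-season canopy here is a post-treatment variable shaped by the fungicide; conditioning on it would introduce bias rather than remove it. The overall comparison is the causal one.
So P(outcome | do(Fungicide P)) is just the pooled rate for Fungicide P: 1598/2400 = 0.666.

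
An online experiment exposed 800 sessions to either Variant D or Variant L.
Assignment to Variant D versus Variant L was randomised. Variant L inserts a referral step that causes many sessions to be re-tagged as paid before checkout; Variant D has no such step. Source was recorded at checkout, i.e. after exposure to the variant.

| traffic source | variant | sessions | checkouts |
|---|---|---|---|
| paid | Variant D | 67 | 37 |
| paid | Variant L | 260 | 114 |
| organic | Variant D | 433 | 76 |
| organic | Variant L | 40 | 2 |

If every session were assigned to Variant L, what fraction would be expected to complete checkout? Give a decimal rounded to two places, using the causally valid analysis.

0.39

Because the variant influences traffic source, traffic source is a post-treatment mediator, not a confounder. Stratifying on it would bias the estimate; the causal effect is the crude pooled difference.
So P(outcome | do(Variant L)) is just the pooled rate for Variant L: 116/300 = 0.387.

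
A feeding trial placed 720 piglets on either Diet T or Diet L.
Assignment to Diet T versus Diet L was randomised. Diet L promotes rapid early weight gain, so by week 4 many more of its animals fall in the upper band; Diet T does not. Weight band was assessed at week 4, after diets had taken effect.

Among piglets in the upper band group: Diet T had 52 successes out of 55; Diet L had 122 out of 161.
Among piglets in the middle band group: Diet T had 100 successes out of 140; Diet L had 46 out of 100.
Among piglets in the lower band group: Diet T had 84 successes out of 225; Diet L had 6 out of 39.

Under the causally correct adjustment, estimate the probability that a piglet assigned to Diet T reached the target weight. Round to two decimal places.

0.56

The distribution of week-4 weight band is itself part of what the diet does — it is an intermediate outcome. Holding it fixed would remove that part of the effect; the total effect is the pooled difference.
So P(outcome | do(Diet T)) is just the pooled rate for Diet T: 236/420 = 0.562.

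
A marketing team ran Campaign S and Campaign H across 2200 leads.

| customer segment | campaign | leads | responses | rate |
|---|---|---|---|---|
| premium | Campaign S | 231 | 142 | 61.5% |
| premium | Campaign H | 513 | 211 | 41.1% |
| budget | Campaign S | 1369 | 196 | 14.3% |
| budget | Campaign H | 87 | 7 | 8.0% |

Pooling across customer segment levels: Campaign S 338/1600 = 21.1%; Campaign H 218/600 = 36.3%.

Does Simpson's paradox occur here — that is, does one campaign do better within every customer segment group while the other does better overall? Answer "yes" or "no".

yes

Within each customer segment level (premium 61.5% vs 41.1%; budget 14.3% vs 8.0%), Campaign S has the higher rate every time. Pooled: 21.1% vs 36.3% — Campaign H has the higher rate overall. The two comparisons disagree.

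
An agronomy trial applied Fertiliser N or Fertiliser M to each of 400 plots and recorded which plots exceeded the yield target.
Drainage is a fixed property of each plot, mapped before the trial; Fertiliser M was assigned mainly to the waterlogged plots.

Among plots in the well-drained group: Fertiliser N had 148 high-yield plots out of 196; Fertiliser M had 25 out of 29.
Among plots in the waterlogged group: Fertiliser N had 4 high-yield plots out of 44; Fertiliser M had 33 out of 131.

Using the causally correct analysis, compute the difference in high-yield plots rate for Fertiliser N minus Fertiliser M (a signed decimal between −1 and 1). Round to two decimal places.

Field drainage differs across fertilisers for reasons unrelated to any effect of the fertiliser itself, and it separately predicts the outcome — a classic confounder. We must compare within field drainage levels.
Adjusting over the population distribution of field drainage: 0.562·(0.755−0.862) + 0.438·(0.091−0.252) = -0.131.

-0.13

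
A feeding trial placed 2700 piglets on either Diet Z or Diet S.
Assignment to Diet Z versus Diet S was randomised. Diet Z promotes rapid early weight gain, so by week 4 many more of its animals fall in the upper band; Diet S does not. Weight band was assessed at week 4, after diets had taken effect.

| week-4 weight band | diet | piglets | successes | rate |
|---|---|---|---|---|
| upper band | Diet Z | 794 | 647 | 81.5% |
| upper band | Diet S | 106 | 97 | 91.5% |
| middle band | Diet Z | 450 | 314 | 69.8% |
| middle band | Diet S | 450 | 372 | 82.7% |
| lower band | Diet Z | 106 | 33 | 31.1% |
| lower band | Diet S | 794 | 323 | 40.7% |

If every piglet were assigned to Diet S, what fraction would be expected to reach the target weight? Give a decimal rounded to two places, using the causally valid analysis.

0.59

Week-4 weight band is downstream of the diet. One should not condition on a consequence of treatment, so the overall rates are the right comparison.
So P(outcome | do(Diet S)) is just the pooled rate for Diet S: 792/1350 = 0.587.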